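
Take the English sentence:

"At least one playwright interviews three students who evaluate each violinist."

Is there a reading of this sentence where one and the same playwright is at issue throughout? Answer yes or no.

Yes

This is the *at least one playwright* > *each violinist* reading.
Surface scope (*at least one playwright* > *each violinist*) is always derivable; islands only block QR, not in-situ interpretation.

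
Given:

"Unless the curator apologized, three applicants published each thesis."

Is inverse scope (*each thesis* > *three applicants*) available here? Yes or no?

Yes

Although there is an adjunct clause, *each thesis* is in the main clause, not inside the adjunct.
Nothing blocks QR of the lower DP to a position above the higher one, so inverse scope is available.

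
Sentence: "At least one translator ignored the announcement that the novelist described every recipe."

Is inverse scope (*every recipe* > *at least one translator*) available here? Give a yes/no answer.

No

The target quantifier *every recipe* is part of the complex NP *the announcement that the novelist described every recipe*.
Noun-complement clauses are scope islands (the Complex NP Constraint): a quantifier inside one cannot scope into the matrix.
Hence only narrow scope for *every recipe* (under *at least one translator*) survives.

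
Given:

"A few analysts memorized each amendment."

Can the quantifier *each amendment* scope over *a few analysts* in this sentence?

Yes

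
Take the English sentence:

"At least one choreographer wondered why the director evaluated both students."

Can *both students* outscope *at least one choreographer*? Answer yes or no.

No

*both students* sits inside the embedded question *why the director evaluated both students*.
An indirect question is a wh-island; the filled [Spec,CP] blocks QR across the CP edge.
So *both students* cannot raise high enough to outscope *at least one choreographer*; only the surface ordering *at least one choreographer* > *both students* is available.
(Only the surface reading survives: one fixed choreographer with respect to all the relevant students.)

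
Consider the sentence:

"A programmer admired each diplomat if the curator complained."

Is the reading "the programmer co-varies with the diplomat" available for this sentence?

Yes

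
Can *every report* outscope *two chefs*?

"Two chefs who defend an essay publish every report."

Yes

The relative clause *who defend an essay* modifies *two chefs*, but *every report* is not inside that relative clause — it is an argument of the matrix verb.
No island intervenes, so both surface and inverse scope are derivable.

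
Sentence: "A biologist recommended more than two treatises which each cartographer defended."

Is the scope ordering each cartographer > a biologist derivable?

No

The target quantifier *each cartographer* is part of the relative clause *which each cartographer defended* modifying *more than two treatises*.
The relative clause forms an island for QR, so the quantifier is confined to the head noun's restrictor.
There is no licit LF on which *each cartographer* c-commands *a biologist*.
(Only the surface reading survives: one fixed biologist with respect to all the relevant cartographers.)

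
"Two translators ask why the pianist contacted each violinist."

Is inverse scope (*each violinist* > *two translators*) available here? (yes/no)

The target quantifier *each violinist* is part of the embedded question *why the pianist contacted each violinist*.
An indirect question is a wh-island; the filled [Spec,CP] blocks QR across the CP edge.
So the wide-scope reading for *each violinist* is blocked.

No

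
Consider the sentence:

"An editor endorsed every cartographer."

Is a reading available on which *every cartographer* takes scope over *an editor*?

Yes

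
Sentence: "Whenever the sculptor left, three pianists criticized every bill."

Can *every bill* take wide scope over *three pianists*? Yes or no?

Yes

Neither queried DP is inside the adjunct, so the adjunct-island constraint does not apply.
Nothing blocks QR of the lower DP to a position above the higher one, so inverse scope is available.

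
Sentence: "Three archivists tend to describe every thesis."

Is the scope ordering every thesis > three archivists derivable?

Yes

The matrix predicate is a raising verb, whose infinitival complement is not a scope island — *every thesis* can QR into the matrix clause.
Nothing blocks QR of the lower DP to a position above the higher one, so inverse scope is available.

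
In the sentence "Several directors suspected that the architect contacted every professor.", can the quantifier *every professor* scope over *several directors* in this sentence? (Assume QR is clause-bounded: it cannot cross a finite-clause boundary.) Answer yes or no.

No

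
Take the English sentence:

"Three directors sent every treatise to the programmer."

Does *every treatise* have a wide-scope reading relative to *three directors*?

*three directors* and *every treatise* are co-arguments of the matrix verb, with nothing but a clause-internal boundary between them.
QR within a single clause is free, so the lower quantifier may take scope over the higher one.

Yes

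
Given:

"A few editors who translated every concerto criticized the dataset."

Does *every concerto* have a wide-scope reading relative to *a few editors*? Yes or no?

No

*every concerto* is embedded in the relative clause *who translated every concerto*.
The relative clause forms an island for QR, so the quantifier is confined to the head noun's restrictor.
There is no licit LF on which *every concerto* c-commands *a few editors*.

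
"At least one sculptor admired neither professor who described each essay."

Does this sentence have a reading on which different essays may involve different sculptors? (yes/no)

No

The described interpretation is the *each essay* > *at least one sculptor* scoping.
Structurally, *each essay* is inside the relative clause *who described each essay* modifying *neither professor*.
Quantifiers inside a relative clause are trapped there; the RC boundary blocks QR.
There is no licit LF on which *each essay* c-commands *at least one sculptor*.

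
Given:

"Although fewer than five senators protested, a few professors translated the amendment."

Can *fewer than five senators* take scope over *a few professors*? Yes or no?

No

Structurally, *fewer than five senators* is inside the adjunct clause *although fewer than five senators protested*.
Adjuncts are opaque for quantifier raising; a quantifier in an adjunct stays inside it.
There is no licit LF on which *fewer than five senators* c-commands *a few professors*.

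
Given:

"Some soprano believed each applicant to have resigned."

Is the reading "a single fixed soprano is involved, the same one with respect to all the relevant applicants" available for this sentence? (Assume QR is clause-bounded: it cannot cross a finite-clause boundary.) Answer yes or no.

That reading corresponds to *some soprano* > *each applicant*.
Surface scope (*some soprano* > *each applicant*) is always derivable; islands only block QR, not in-situ interpretation.

Yes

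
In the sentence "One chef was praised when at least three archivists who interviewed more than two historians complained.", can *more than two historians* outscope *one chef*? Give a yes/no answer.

No

Structurally, *more than two historians* is inside the relative clause *who interviewed more than two historians*, which is itself inside the adjunct *when at least three archivists who interviewed more than two historians complained*.
Even if one barrier were somehow void, the other would still block QR.
Hence only narrow scope for *more than two historians* (under *one chef*) survives.
(Only the surface reading survives: one fixed chef with respect to all the relevant historians.)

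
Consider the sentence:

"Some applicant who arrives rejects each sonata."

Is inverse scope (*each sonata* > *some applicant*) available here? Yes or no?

Yes

*each sonata* sits in the matrix clause, not in the relative clause on *some applicant*.
No island intervenes, so both surface and inverse scope are derivable.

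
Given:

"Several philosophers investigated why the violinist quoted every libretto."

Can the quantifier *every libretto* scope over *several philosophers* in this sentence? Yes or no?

*every libretto* is embedded in the embedded question *why the violinist quoted every libretto*.
The wh-island constraint blocks QR out of an embedded interrogative.
*every libretto* > *several philosophers* would require crossing that boundary, which is illicit.

No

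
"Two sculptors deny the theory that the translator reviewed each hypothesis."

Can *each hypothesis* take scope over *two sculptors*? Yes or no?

The target quantifier *each hypothesis* is part of the complex NP *the theory that the translator reviewed each hypothesis*.
The Complex NP Constraint bars QR out of the complement clause of a noun.
*each hypothesis* > *two sculptors* would require crossing that boundary, which is illicit.

No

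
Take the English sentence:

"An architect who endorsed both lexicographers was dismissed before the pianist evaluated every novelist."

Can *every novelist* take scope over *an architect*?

*every novelist* sits inside the adjunct clause *before the pianist evaluated every novelist*.
Adverbial clauses are not L-marked, so they are barriers for QR — the quantifier cannot escape the adjunct.
*every novelist* is confined to the island and cannot take scope over *an architect*.

No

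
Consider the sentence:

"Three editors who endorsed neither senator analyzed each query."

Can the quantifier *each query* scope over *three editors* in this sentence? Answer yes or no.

*each query* is a matrix argument; only *three editors* is modified by the relative clause *who endorsed neither senator*, so the RC island is irrelevant to the target quantifier.
Nothing blocks QR of the lower DP to a position above the higher one, so inverse scope is available.

Yes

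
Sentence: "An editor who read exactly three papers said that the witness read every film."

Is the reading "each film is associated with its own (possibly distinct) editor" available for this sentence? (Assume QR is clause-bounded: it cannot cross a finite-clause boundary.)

No

The described interpretation is the *every film* > *an editor* scoping.
Structurally, *every film* is inside the finite complement clause *that the witness read every film*.
Given the clause-boundedness assumption, QR cannot cross the finite CP into the matrix.
Hence only narrow scope for *every film* (under *an editor*) survives.
(Only the surface reading survives: one fixed editor with respect to all the relevant films.)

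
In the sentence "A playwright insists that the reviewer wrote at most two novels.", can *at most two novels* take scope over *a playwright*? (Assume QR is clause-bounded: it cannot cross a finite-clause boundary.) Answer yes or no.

Structurally, *at most two novels* is inside the finite complement clause *that the reviewer wrote at most two novels*.
With QR restricted to its own tensed clause, the embedded quantifier cannot reach a matrix scope position.
So *at most two novels* cannot raise to a position above *a playwright*.

No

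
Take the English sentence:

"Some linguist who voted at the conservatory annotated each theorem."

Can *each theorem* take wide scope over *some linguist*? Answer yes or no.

Yes

*each theorem* is a matrix argument; only *some linguist* is modified by the relative clause *who voted at the conservatory*, so the RC island is irrelevant to the target quantifier.
Ordinary QR to a clause-peripheral position gives the wide-scope LF for the lower DP.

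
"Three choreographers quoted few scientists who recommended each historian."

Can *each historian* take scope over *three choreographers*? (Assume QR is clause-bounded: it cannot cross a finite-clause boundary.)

*each historian* sits inside the relative clause *who recommended each historian* modifying *few scientists*.
A relative clause is a scope island — quantifier raising cannot cross its boundary.
Hence only narrow scope for *each historian* (under *three choreographers*) survives.

No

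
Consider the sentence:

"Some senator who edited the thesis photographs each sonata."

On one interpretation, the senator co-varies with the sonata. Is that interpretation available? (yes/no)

Yes

This is the *each sonata* > *some senator* reading.
Although the sentence contains a relative clause (*who edited the thesis*), *each sonata* is outside it, in the matrix VP.
No island intervenes, so both surface and inverse scope are derivable.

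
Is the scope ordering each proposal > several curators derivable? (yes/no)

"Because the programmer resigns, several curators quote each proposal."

The adjunct island is irrelevant here — *each proposal* and *several curators* are both in the matrix clause.
QR within a single clause is free, so the lower quantifier may take scope over the higher one.

Yes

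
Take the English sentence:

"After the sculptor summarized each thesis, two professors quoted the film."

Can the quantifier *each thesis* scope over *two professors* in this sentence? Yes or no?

No

*each thesis* sits inside the adjunct clause *after the sculptor summarized each thesis*.
Adverbial clauses are not L-marked, so they are barriers for QR — the quantifier cannot escape the adjunct.
There is no licit LF on which *each thesis* c-commands *two professors*.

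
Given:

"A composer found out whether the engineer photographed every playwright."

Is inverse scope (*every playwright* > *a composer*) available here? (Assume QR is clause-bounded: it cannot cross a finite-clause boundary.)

No

*every playwright* sits inside the embedded question *whether the engineer photographed every playwright*.
The wh-island constraint blocks QR out of an embedded interrogative.
There is no licit LF on which *every playwright* c-commands *a composer*.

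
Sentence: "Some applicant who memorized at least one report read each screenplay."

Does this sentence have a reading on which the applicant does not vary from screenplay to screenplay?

Yes

The paraphrase describes the scope ordering *some applicant* > *each screenplay*.
Surface scope (*some applicant* > *each screenplay*) is always derivable; islands only block QR, not in-situ interpretation.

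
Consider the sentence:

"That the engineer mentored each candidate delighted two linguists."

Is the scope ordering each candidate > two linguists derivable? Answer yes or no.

*each candidate* occurs within the sentential subject *that the engineer mentored each candidate*.
Clausal subjects are scope islands; QR from inside the subject into the matrix is barred.
So the wide-scope reading for *each candidate* is blocked.

No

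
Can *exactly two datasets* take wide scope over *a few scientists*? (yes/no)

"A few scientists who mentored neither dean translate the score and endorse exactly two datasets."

Structurally, *exactly two datasets* is inside one conjunct of the coordinate structure (*endorse exactly two datasets*).
QR out of a conjunct would have to apply non-ATB, which the CSC forbids.
So the wide-scope reading for *exactly two datasets* is blocked.

No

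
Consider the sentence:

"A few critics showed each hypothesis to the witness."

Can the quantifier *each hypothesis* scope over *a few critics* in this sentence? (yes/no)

Yes

Both DPs are arguments of the same predicate; there is no clause or island boundary between them.
Clause-internal QR can adjoin the lower DP above the subject, yielding the inverse reading.
So *each hypothesis* > *a few critics* is among the available readings.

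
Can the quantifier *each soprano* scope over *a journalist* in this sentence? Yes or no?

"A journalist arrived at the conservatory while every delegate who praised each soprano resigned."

The target quantifier *each soprano* is part of the relative clause *who praised each soprano*, which is itself inside the adjunct *while every delegate who praised each soprano resigned*.
Nested islands: the RC island is itself inside an adjunct island, so wide scope is doubly excluded.
So *each soprano* cannot raise to a position above *a journalist*.
(Only the surface reading survives: one fixed journalist with respect to all the relevant sopranos.)

No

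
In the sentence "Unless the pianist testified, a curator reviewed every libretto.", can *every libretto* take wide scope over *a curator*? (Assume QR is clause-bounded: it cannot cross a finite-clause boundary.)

Neither queried DP is inside the adjunct, so the adjunct-island constraint does not apply.
Nothing blocks QR of the lower DP to a position above the higher one, so inverse scope is available.
So *every libretto* > *a curator* is among the available readings.

Yes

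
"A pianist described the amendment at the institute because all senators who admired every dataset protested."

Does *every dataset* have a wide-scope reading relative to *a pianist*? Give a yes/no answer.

No

Structurally, *every dataset* is inside the relative clause *who admired every dataset*, which is itself inside the adjunct *because all senators who admired every dataset protested*.
Nested islands: the RC island is itself inside an adjunct island, so wide scope is doubly excluded.
*every dataset* > *a pianist* would require crossing that boundary, which is illicit.
(Only the surface reading survives: one fixed pianist with respect to all the relevant datasets.)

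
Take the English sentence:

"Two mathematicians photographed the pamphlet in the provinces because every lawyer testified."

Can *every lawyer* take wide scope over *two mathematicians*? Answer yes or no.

No

Structurally, *every lawyer* is inside the adjunct clause *because every lawyer testified*.
Adjunct clauses are scope islands: a quantifier inside an adjunct cannot raise into the matrix clause.
The inverse ordering *every lawyer* > *two mathematicians* is therefore underivable.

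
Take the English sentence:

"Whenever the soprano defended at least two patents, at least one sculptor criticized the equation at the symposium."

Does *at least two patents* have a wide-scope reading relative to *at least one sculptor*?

Structurally, *at least two patents* is inside the adjunct clause *whenever the soprano defended at least two patents*.
Adjuncts are opaque for quantifier raising; a quantifier in an adjunct stays inside it.
So *at least two patents* cannot raise to a position above *at least one sculptor*.

No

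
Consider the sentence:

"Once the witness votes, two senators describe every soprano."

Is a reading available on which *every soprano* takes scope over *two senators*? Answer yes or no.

The adjunct clause does not contain *every soprano*, which is the matrix object.
QR within a single clause is free, so the lower quantifier may take scope over the higher one.

Yes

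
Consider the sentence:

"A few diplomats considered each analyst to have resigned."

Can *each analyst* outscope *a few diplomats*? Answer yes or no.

Yes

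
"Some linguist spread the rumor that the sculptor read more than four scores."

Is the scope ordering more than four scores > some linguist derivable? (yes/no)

The target quantifier *more than four scores* is part of the complex NP *the rumor that the sculptor read more than four scores*.
The complex NP is opaque for QR — the quantifier is frozen inside the noun's complement.
The inverse ordering *more than four scores* > *some linguist* is therefore underivable.

No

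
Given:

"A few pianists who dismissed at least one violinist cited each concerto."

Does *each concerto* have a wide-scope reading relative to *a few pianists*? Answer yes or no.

*each concerto* sits in the matrix clause, not in the relative clause on *a few pianists*.
QR within a single clause is free, so the lower quantifier may take scope over the higher one.
The sentence is scopally ambiguous between *a few pianists* > *each concerto* and *each concerto* > *a few pianists*.

Yes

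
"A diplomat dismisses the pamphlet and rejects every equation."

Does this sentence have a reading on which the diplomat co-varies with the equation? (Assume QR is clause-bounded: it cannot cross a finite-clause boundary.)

No

The paraphrase describes the scope ordering *every equation* > *a diplomat*.
The target quantifier *every equation* is part of one conjunct of the coordinate structure (*rejects every equation*).
A quantifier cannot raise out of one conjunct of a coordination across the whole coordinate structure — the CSC applies to QR.
So *every equation* cannot raise high enough to outscope *a diplomat*; only the surface ordering *a diplomat* > *every equation* is available.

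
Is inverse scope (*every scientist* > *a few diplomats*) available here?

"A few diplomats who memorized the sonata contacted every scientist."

Yes

The relative clause *who memorized the sonata* modifies *a few diplomats*, but *every scientist* is not inside that relative clause — it is an argument of the matrix verb.
Clause-internal QR can adjoin the lower DP above the subject, yielding the inverse reading.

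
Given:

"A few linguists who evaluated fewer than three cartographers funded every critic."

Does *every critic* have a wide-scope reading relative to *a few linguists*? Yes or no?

*every critic* is a matrix argument; only *a few linguists* is modified by the relative clause *who evaluated fewer than three cartographers*, so the RC island is irrelevant to the target quantifier.
Nothing blocks QR of the lower DP to a position above the higher one, so inverse scope is available.

Yes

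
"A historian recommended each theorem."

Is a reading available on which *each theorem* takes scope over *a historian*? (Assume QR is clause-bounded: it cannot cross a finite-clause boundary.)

Yes

*each theorem* and *a historian* are in the same minimal clause.
No island intervenes, so both surface and inverse scope are derivable.
Both orderings are possible: *a historian* > *each theorem* and *each theorem* > *a historian*.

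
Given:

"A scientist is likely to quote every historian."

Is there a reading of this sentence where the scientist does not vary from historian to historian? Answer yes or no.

Yes

That reading corresponds to *a scientist* > *every historian*.
That is the surface-scope ordering, which is always one of the available readings — island constraints only ever restrict inverse scope.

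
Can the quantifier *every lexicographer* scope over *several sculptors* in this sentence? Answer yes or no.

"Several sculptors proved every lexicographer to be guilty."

The ECM infinitive is scope-transparent — *every lexicographer* is free to raise above *several sculptors*.
Since no island is crossed, the inverse ordering is licensed alongside surface scope.

Yes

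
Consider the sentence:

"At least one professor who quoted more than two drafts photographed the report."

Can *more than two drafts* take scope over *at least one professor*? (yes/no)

No

The target quantifier *more than two drafts* is part of the relative clause *who quoted more than two drafts*.
The relative clause forms an island for QR, so the quantifier is confined to the head noun's restrictor.
So the wide-scope reading for *more than two drafts* is blocked.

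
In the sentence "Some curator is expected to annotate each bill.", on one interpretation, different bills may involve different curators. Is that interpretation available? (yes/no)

The described interpretation is the *each bill* > *some curator* scoping.
*each bill* is the object of the infinitival complement of a raising predicate; raising infinitives are transparent for QR, so the two DPs are in effect clausemates.
Nothing blocks QR of the lower DP to a position above the higher one, so inverse scope is available.
So *each bill* > *some curator* is among the available readings.

Yes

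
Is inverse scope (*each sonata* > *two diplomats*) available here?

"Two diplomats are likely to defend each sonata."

*each sonata* is the object of the infinitival complement of a raising predicate; raising infinitives are transparent for QR, so the two DPs are in effect clausemates.
With no island boundary between them, the object can take inverse scope over the subject via ordinary QR within the clause.

Yes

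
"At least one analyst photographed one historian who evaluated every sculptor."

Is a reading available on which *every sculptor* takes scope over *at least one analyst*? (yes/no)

No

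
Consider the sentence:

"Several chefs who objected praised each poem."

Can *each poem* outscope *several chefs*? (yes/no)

The relative clause *who objected* modifies *several chefs*, but *each poem* is not inside that relative clause — it is an argument of the matrix verb.
Ordinary QR to a clause-peripheral position gives the wide-scope LF for the lower DP.

Yes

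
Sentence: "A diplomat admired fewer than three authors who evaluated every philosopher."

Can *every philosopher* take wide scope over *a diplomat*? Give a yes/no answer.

No

The target quantifier *every philosopher* is part of the relative clause *who evaluated every philosopher* modifying *fewer than three authors*.
Relative clauses block scope extraction: QR cannot target a position outside the modified NP.
So *every philosopher* cannot raise high enough to outscope *a diplomat*; only the surface ordering *a diplomat* > *every philosopher* is available.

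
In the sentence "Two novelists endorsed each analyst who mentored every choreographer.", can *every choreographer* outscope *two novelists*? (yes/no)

No

Structurally, *every choreographer* is inside the relative clause *who mentored every choreographer* modifying *each analyst*.
A relative clause is a scope island — quantifier raising cannot cross its boundary.
*every choreographer* > *two novelists* would require crossing that boundary, which is illicit.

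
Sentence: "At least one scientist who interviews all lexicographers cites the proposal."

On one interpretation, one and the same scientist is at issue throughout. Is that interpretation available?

Yes

The paraphrase describes the scope ordering *at least one scientist* > *all lexicographers*.
Nothing needs to raise for *at least one scientist* > *all lexicographers*, so no island constraint is at stake.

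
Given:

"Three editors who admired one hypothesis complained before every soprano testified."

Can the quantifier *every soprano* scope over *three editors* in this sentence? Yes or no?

No

*every soprano* occurs within the adjunct clause *before every soprano testified*.
The adjunct-island constraint bars QR out of an adverbial clause.
*every soprano* is confined to the island and cannot take scope over *three editors*.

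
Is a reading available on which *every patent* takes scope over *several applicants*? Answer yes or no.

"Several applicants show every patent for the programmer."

Yes

*every patent* and *several applicants* are in the same minimal clause.
Clause-internal QR can adjoin the lower DP above the subject, yielding the inverse reading.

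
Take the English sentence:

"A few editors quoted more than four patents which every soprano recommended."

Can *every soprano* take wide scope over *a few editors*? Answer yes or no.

No

The target quantifier *every soprano* is part of the relative clause *which every soprano recommended* modifying *more than four patents*.
The relative clause forms an island for QR, so the quantifier is confined to the head noun's restrictor.
So *every soprano* cannot raise to a position above *a few editors*.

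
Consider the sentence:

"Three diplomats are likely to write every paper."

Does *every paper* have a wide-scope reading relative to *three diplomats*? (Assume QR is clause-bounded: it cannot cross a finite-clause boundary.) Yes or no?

*every paper* is the object of the infinitival complement of a raising predicate; raising infinitives are transparent for QR, so the two DPs are in effect clausemates.
Since no island is crossed, the inverse ordering is licensed alongside surface scope.
Both orderings are possible: *three diplomats* > *every paper* and *every paper* > *three diplomats*.

Yes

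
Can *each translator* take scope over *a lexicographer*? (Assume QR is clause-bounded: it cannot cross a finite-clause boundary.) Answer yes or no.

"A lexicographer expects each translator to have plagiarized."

*each translator* is an ECM subject; ECM complements are not islands, and the embedded quantifier may take matrix scope.
Since no island is crossed, the inverse ordering is licensed alongside surface scope.

Yes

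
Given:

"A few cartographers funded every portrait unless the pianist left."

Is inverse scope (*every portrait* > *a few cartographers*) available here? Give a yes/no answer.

Although there is an adjunct clause, *every portrait* is in the main clause, not inside the adjunct.
Clause-internal QR can adjoin the lower DP above the subject, yielding the inverse reading.

Yes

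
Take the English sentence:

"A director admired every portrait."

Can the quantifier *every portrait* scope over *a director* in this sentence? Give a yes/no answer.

*every portrait* is the matrix object and *a director* the matrix subject; the two are clausemates.
Nothing blocks QR of the lower DP to a position above the higher one, so inverse scope is available.
Both orderings are possible: *a director* > *every portrait* and *every portrait* > *a director*.

Yes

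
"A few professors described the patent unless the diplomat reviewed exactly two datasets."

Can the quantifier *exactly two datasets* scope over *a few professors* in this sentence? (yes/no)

The target quantifier *exactly two datasets* is part of the adjunct clause *unless the diplomat reviewed exactly two datasets*.
Since the clause is an adjunct (not a complement), the Adjunct Condition blocks QR across its edge.
*exactly two datasets* is confined to the island and cannot take scope over *a few professors*.

No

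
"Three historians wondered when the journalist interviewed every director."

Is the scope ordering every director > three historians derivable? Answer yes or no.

No

Structurally, *every director* is inside the embedded question *when the journalist interviewed every director*.
Embedded questions are wh-islands: a quantifier inside an indirect question cannot QR into the matrix clause.
So *every director* cannot raise high enough to outscope *three historians*; only the surface ordering *three historians* > *every director* is available.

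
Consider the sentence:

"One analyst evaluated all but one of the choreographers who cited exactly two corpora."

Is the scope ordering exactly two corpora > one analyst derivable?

Structurally, *exactly two corpora* is inside the relative clause *who cited exactly two corpora* modifying *all but one of the choreographers*.
Relative clauses block scope extraction: QR cannot target a position outside the modified NP.
Hence only narrow scope for *exactly two corpora* (under *one analyst*) survives.

No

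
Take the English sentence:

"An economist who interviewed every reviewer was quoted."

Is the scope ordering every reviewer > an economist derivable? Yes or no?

The DP *every reviewer* is contained in the relative clause *who interviewed every reviewer*.
QR out of a relative clause is ruled out by the relative-clause island constraint.
*every reviewer* is confined to the island and cannot take scope over *an economist*.

No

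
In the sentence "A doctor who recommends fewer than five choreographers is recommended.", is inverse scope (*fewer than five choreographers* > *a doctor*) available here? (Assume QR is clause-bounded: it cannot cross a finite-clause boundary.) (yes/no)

No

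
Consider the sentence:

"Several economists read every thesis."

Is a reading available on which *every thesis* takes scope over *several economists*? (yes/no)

*every thesis* and *several economists* are in the same minimal clause.
QR within a single clause is free, so the lower quantifier may take scope over the higher one.

Yes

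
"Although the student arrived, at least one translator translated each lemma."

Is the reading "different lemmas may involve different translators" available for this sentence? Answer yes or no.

Yes

This is the *each lemma* > *at least one translator* reading.
Neither queried DP is inside the adjunct, so the adjunct-island constraint does not apply.
With no island boundary between them, the object can take inverse scope over the subject via ordinary QR within the clause.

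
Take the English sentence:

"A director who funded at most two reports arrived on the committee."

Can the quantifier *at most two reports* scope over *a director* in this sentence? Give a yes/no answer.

No

*at most two reports* occurs within the relative clause *who funded at most two reports*.
The relative clause forms an island for QR, so the quantifier is confined to the head noun's restrictor.
So *at most two reports* cannot raise high enough to outscope *a director*; only the surface ordering *a director* > *at most two reports* is available.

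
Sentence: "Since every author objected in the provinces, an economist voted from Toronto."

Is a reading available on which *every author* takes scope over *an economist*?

No

The target quantifier *every author* is part of the adjunct clause *since every author objected in the provinces*.
The adjunct-island constraint bars QR out of an adverbial clause.
The ordering *every author* > *an economist* is therefore underivable.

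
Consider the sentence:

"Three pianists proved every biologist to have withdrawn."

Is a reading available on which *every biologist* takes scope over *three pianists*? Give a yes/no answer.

ECM infinitives lack a CP barrier, so *every biologist* can QR over the matrix subject *three pianists*.
Since no island is crossed, the inverse ordering is licensed alongside surface scope.
Both orderings are possible: *three pianists* > *every biologist* and *every biologist* > *three pianists*.

Yes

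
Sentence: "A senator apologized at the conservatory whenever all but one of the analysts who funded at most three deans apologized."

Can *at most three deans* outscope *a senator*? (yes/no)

No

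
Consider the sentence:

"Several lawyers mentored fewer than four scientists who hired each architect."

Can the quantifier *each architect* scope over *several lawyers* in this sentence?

No

*each architect* sits inside the relative clause *who hired each architect* modifying *fewer than four scientists*.
The relative clause forms an island for QR, so the quantifier is confined to the head noun's restrictor.
So *each architect* cannot raise high enough to outscope *several lawyers*; only the surface ordering *several lawyers* > *each architect* is available.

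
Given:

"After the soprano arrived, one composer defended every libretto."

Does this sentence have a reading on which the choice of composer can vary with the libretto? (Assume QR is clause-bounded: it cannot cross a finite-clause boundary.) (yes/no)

That reading corresponds to *every libretto* > *one composer*.
Neither queried DP is inside the adjunct, so the adjunct-island constraint does not apply.
Since no island is crossed, the inverse ordering is licensed alongside surface scope.
The sentence is scopally ambiguous between *one composer* > *every libretto* and *every libretto* > *one composer*.

Yes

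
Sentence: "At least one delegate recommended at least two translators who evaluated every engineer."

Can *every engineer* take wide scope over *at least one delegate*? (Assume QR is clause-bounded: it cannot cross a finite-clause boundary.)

No

The DP *every engineer* is contained in the relative clause *who evaluated every engineer* modifying *at least two translators*.
A relative clause is a scope island — quantifier raising cannot cross its boundary.
So *every engineer* cannot raise to a position above *at least one delegate*.
(Only the surface reading survives: one fixed delegate with respect to all the relevant engineers.)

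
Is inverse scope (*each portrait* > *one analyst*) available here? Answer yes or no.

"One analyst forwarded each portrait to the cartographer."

Yes

*each portrait* and *one analyst* are in the same minimal clause.
Clause-internal QR can adjoin the lower DP above the subject, yielding the inverse reading.
The sentence is scopally ambiguous between *one analyst* > *each portrait* and *each portrait* > *one analyst*.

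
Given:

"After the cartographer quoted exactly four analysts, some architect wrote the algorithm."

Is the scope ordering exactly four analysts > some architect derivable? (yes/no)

No

The target quantifier *exactly four analysts* is part of the adjunct clause *after the cartographer quoted exactly four analysts*.
Adjuncts are opaque for quantifier raising; a quantifier in an adjunct stays inside it.
So the wide-scope reading for *exactly four analysts* is blocked.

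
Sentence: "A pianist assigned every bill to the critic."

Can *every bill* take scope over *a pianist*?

Yes

*every bill* and *a pianist* are in the same minimal clause.
No island intervenes, so both surface and inverse scope are derivable.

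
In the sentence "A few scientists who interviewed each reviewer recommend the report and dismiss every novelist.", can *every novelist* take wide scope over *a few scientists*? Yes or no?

Structurally, *every novelist* is inside one conjunct of the coordinate structure (*dismiss every novelist*).
QR out of a conjunct would have to apply non-ATB, which the CSC forbids.
The inverse ordering *every novelist* > *a few scientists* is therefore underivable.

No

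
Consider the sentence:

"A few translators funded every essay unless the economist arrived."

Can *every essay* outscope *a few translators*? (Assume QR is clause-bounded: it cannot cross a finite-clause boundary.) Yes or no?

The adjunct island is irrelevant here — *every essay* and *a few translators* are both in the matrix clause.
Nothing blocks QR of the lower DP to a position above the higher one, so inverse scope is available.

Yes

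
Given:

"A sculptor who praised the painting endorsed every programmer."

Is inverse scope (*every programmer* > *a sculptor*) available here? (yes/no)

Yes

The RC *who praised the painting* is an island, but *every programmer* is not inside it — it is the matrix object, a clausemate of *a sculptor*.
Clause-internal QR can adjoin the lower DP above the subject, yielding the inverse reading.
Both orderings are possible: *a sculptor* > *every programmer* and *every programmer* > *a sculptor*.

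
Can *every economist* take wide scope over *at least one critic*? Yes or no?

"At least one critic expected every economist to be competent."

Yes

ECM infinitives lack a CP barrier, so *every economist* can QR over the matrix subject *at least one critic*.
No island intervenes, so both surface and inverse scope are derivable.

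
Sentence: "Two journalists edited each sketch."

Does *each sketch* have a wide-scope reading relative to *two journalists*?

Yes

*each sketch* is the matrix object and *two journalists* the matrix subject; the two are clausemates.
With no island boundary between them, the object can take inverse scope over the subject via ordinary QR within the clause.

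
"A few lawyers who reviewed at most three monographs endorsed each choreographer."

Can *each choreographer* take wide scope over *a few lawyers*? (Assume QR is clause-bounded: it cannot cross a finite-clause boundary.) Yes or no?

Yes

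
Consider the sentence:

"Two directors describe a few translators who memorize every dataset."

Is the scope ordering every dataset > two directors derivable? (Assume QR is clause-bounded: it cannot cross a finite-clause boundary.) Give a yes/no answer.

No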